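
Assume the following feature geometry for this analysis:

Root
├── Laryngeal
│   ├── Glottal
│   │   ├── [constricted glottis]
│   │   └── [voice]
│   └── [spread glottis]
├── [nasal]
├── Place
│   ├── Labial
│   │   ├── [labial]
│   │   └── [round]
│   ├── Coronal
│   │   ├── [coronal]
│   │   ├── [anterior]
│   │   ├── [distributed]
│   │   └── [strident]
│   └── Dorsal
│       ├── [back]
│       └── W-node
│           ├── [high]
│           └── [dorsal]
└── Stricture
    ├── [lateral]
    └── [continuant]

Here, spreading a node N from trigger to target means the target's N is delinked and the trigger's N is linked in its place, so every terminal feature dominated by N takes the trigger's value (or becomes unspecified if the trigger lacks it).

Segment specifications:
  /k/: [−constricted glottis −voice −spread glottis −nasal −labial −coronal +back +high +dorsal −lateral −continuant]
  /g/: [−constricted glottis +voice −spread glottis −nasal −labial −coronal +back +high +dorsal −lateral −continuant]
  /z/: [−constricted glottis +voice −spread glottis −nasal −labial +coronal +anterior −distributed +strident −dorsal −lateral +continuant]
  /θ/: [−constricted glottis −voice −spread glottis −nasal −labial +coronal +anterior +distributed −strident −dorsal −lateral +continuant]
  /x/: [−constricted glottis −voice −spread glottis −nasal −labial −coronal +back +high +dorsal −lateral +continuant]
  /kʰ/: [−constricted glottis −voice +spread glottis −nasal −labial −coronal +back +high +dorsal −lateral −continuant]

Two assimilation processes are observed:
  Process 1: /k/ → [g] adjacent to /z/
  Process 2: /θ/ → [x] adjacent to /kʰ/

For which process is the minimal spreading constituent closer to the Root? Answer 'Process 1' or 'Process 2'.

Process 2

Process 1: the feature that changes is [voice]; the minimal node is [voice] (depth 3).
Process 2: the features that change are [coronal], [anterior], [distributed], [strident], [dorsal], [high], [back]; the minimal node is Place (depth 1).
Place is closer to Root than [voice], so Process 2 spreads the higher node.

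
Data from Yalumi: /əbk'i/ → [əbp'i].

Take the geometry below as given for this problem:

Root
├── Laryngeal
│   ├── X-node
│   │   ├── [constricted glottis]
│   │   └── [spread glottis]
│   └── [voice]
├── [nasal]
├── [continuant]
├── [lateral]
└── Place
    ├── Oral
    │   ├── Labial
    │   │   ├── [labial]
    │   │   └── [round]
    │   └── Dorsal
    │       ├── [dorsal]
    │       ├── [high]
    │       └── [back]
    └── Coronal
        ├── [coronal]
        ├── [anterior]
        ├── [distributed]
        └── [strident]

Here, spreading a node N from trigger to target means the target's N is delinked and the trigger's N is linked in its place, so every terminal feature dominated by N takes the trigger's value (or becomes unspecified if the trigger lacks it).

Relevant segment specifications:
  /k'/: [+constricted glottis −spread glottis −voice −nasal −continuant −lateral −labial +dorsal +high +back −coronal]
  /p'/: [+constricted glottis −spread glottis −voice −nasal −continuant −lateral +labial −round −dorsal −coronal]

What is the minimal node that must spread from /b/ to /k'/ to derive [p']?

Feature comparison: [labial], [round], [dorsal], [high], [back] differ between /k'/ and [p']; the remaining terminals match.
These terminals are all dominated by Oral, and no proper subconstituent of Oral covers them all; Oral is their lowest common ancestor.
Spreading Oral from /b/ overwrites each of those terminals with /b/'s values, yielding exactly [p'].
Features on which the two segments disagree outside Oral, such as [constricted glottis], [voice], are unchanged — nothing dominating them spread, and Oral is the minimal sufficient constituent.

Oral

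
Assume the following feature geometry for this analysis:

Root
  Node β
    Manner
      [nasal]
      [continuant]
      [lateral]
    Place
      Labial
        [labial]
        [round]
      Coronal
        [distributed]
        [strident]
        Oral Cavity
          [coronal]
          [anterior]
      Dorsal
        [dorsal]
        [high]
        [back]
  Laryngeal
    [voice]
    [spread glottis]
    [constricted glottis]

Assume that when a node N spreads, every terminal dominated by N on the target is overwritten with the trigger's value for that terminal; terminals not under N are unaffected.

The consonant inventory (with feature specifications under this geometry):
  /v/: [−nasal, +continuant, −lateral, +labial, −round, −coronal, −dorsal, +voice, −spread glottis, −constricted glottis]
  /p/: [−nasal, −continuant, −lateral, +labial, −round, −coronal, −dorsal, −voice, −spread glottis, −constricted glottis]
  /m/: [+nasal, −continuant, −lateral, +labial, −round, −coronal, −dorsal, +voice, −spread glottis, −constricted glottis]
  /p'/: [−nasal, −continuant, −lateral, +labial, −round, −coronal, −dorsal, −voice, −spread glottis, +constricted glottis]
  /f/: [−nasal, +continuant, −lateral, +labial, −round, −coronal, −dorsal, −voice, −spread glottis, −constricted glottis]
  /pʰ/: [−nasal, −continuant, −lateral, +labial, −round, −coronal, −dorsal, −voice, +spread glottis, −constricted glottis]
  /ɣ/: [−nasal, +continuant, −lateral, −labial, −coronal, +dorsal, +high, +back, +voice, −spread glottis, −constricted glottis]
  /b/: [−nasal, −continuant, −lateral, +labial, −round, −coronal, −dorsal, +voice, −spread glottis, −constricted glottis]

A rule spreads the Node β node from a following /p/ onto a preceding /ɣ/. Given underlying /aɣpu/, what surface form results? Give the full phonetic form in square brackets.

Terminals under Node β in this geometry: [nasal], [continuant], [lateral], [labial], [round], [distributed], [strident], [coronal], [anterior], [dorsal], [high], [back].
Spreading Node β from /p/ onto /ɣ/ replaces those values with /p/'s: [−nasal], [−continuant], [−lateral], [+labial], [−round], [−coronal], [−dorsal]. Features outside Node β ([voice], [spread glottis], [constricted glottis]) stay as in /ɣ/.
Among the inventory, only /b/ has exactly this specification, giving the surface form [abpu].

[abpu]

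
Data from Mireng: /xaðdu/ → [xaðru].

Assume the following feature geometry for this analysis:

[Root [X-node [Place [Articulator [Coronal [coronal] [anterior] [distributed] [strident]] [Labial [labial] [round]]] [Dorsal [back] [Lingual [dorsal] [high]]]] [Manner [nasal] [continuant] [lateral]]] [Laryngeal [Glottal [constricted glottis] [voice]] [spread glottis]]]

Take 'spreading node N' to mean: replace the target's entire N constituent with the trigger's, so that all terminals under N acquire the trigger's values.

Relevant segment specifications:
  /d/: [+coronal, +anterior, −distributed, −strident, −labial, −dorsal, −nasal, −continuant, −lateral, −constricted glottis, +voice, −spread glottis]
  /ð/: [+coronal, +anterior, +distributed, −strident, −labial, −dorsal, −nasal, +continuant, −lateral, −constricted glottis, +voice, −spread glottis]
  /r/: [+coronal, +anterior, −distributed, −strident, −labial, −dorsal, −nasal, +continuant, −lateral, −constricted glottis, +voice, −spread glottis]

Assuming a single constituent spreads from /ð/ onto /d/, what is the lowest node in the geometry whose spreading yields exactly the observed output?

Feature comparison: [continuant] differs between /d/ and [r]; the remaining terminals match.
Since just one terminal is affected and it takes /ð/'s value, spreading the terminal [continuant] alone is sufficient and minimal.
[distributed], a feature on which the two segments disagree outside [continuant], is unchanged — nothing dominating it spread, and [continuant] is the minimal sufficient constituent.

[continuant]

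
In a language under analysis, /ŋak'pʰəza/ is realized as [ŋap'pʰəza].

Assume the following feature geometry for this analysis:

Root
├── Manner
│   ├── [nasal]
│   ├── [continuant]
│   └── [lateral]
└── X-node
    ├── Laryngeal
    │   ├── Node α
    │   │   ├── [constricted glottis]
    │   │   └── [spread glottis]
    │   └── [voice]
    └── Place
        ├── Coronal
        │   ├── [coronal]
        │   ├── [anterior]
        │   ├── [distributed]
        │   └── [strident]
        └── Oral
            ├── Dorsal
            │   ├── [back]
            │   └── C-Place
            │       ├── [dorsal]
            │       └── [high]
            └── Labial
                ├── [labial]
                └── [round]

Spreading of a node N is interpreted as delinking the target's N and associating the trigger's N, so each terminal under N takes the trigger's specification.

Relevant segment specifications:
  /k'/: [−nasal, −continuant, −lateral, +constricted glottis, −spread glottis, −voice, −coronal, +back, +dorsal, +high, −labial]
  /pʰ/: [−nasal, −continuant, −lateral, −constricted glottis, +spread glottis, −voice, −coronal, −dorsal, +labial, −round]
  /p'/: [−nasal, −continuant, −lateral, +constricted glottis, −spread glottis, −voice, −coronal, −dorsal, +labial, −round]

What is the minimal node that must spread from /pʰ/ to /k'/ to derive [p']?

Oral

/k'/ and [p'] differ in [labial], [round], [dorsal], [high], [back]; every other specified feature is identical.
The smallest constituent containing every changed terminal is Oral — each of its daughters lacks at least one of the affected features.
Spreading Oral from /pʰ/ overwrites each of those terminals with /pʰ/'s values, yielding exactly [p'].
[constricted glottis], [spread glottis] stay as in /k'/ although /pʰ/ differs there, so no node dominating them spread; among the remaining candidates Oral is the lowest that derives the output.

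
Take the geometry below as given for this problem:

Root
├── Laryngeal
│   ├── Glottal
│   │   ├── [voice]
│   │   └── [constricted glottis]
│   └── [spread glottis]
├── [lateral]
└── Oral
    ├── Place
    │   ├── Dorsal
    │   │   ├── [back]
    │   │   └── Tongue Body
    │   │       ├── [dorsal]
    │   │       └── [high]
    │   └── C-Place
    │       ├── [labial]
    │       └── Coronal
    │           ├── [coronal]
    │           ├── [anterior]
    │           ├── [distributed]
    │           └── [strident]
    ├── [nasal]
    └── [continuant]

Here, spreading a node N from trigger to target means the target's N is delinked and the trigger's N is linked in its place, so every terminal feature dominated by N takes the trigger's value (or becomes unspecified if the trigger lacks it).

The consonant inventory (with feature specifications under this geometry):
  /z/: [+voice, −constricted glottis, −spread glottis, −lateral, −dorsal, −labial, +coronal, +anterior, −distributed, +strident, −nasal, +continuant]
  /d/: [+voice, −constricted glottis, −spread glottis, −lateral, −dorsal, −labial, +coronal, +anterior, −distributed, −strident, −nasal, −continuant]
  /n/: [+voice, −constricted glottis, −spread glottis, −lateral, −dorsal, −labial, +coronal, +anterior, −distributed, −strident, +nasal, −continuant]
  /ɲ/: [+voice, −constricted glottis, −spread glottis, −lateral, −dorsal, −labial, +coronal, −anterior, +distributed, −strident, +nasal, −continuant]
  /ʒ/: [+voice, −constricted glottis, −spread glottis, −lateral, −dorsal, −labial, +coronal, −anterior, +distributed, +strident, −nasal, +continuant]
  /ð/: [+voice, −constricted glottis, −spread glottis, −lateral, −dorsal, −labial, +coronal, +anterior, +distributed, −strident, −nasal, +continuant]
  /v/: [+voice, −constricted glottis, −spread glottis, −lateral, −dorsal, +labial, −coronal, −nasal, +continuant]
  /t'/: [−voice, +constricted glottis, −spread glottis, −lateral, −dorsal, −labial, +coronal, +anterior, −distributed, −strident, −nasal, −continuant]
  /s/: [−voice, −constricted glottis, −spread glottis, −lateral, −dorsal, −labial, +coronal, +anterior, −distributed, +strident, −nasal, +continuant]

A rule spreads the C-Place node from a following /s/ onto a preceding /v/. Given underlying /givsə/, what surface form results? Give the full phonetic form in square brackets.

[gizsə]

Terminals under C-Place in this geometry: [labial], [coronal], [anterior], [distributed], [strident].
The target acquires /s/'s values for everything under C-Place — [−labial], [+coronal], [+anterior], [−distributed], [+strident] — while keeping its own [voice], [constricted glottis], [spread glottis], ….
Among the inventory, only /z/ has exactly this specification, giving the surface form [gizsə].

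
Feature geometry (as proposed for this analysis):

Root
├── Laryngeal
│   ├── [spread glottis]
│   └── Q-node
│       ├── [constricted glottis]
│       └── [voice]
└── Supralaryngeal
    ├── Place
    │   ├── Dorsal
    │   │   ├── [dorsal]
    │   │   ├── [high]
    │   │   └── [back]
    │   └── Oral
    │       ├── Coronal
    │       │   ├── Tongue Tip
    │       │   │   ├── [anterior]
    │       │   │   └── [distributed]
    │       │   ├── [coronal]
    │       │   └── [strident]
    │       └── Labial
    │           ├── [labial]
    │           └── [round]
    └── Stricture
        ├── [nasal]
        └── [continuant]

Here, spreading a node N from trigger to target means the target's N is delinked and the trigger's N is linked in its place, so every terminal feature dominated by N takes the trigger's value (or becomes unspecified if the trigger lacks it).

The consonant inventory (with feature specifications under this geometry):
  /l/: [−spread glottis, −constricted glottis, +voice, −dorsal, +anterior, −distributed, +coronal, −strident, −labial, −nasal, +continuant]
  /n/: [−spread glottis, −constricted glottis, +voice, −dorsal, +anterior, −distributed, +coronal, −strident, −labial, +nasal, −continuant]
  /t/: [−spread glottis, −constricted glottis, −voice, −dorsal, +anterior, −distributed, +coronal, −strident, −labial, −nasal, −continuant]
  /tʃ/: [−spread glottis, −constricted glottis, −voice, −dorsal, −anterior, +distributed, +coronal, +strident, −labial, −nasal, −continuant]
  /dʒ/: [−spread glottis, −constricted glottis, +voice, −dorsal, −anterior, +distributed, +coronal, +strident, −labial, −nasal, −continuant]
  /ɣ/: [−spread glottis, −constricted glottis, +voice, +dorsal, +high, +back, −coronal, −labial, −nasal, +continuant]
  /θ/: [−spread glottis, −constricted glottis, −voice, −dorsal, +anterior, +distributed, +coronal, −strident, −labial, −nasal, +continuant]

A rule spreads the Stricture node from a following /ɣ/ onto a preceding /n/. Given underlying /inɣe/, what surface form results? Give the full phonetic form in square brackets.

[ilɣe]

Terminals under Stricture in this geometry: [nasal], [continuant].
The target acquires /ɣ/'s values for everything under Stricture — [−nasal], [+continuant] — while keeping its own [spread glottis], [constricted glottis], [voice], ….
This feature bundle is that of [l], so /inɣe/ surfaces as [ilɣe].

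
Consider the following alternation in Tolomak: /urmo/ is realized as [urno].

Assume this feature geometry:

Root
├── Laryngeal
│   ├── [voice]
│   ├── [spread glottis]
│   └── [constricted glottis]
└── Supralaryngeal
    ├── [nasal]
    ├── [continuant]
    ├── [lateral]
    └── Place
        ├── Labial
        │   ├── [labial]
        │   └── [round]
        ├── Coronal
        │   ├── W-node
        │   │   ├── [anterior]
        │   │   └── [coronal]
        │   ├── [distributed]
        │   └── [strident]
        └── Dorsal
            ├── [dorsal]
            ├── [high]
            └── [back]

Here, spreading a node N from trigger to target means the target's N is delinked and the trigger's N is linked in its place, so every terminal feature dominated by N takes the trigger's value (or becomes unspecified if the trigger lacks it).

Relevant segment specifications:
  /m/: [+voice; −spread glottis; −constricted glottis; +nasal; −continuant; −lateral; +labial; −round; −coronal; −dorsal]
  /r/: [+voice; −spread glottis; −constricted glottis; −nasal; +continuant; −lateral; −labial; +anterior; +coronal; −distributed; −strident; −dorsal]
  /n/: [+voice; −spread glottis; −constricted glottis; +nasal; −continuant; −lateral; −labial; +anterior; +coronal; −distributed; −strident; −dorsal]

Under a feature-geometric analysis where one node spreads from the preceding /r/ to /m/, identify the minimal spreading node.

Place

Feature comparison: [labial], [round], [coronal], [anterior], [distributed], [strident] differ between /m/ and [n]; the remaining terminals match.
The smallest constituent containing every changed terminal is Place — each of its daughters lacks at least one of the affected features.
If Place spreads, every terminal under it takes /r/'s value, producing [n] as observed.
[continuant], [nasal] — on which /r/ differs from /m/ — are unchanged, so neither Supralaryngeal nor anything higher can have spread; the constituent is no larger than Place.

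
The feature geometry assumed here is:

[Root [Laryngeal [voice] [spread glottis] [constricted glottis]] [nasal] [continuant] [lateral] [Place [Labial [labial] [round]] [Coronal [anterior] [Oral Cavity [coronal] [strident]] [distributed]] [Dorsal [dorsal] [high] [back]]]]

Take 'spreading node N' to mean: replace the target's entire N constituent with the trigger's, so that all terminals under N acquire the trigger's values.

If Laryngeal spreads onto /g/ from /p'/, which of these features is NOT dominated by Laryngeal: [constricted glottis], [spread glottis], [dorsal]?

[dorsal]

The terminals dominated by Laryngeal are [voice], [spread glottis], [constricted glottis].
[constricted glottis], [spread glottis] all lie under Laryngeal, so they are overwritten when Laryngeal spreads.
But [dorsal] is a dependent of Dorsal, outside Laryngeal; it is therefore untouched by the spreading.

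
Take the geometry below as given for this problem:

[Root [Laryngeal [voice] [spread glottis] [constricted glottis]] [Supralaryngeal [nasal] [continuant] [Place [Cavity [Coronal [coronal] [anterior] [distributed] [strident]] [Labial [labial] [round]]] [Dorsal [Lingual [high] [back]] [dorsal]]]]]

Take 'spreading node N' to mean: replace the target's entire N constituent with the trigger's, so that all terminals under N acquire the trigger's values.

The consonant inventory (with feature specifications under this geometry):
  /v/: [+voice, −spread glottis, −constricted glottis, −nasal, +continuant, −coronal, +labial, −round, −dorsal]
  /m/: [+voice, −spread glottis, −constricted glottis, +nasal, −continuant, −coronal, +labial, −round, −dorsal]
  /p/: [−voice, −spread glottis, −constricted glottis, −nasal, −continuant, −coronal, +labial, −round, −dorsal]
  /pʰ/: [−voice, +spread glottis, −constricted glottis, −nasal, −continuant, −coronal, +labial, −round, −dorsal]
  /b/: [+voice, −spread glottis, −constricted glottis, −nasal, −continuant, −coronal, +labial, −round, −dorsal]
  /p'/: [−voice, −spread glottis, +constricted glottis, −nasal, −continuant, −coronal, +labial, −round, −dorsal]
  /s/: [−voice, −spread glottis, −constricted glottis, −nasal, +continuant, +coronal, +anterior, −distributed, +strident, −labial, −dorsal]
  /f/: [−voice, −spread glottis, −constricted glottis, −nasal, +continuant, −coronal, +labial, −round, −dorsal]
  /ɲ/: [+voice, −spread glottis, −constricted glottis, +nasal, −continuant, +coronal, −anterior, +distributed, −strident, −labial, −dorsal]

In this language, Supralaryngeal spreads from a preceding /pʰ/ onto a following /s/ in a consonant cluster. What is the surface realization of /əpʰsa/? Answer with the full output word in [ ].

The Supralaryngeal node dominates the terminals [nasal], [continuant], [coronal], [anterior], [distributed], [strident], [labial], [round], [high], [back], [dorsal].
The target acquires /pʰ/'s values for everything under Supralaryngeal — [−nasal], [−continuant], [−coronal], [+labial], [−round], [−dorsal] — while keeping its own [voice], [spread glottis], [constricted glottis].
This feature bundle is that of [p], so /əpʰsa/ surfaces as [əpʰpa].

[əpʰpa]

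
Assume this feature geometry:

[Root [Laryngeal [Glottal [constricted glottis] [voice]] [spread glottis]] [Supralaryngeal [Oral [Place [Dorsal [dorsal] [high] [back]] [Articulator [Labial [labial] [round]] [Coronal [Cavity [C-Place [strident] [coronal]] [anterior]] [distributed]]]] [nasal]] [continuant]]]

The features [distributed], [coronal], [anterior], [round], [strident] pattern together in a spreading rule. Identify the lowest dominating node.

[distributed]: Root / Supralaryngeal / Oral / Place / Articulator / Coronal / [distributed].
[coronal]: Root / Supralaryngeal / Oral / Place / Articulator / Coronal / Cavity / C-Place / [coronal].
[anterior]: Root / Supralaryngeal / Oral / Place / Articulator / Coronal / Cavity / [anterior].
[round]: Root / Supralaryngeal / Oral / Place / Articulator / Labial / [round].
[strident]: Root / Supralaryngeal / Oral / Place / Articulator / Coronal / Cavity / C-Place / [strident].
Articulator is the lowest common ancestor — every listed feature sits under it, and no single subconstituent of Articulator covers them all.

Articulator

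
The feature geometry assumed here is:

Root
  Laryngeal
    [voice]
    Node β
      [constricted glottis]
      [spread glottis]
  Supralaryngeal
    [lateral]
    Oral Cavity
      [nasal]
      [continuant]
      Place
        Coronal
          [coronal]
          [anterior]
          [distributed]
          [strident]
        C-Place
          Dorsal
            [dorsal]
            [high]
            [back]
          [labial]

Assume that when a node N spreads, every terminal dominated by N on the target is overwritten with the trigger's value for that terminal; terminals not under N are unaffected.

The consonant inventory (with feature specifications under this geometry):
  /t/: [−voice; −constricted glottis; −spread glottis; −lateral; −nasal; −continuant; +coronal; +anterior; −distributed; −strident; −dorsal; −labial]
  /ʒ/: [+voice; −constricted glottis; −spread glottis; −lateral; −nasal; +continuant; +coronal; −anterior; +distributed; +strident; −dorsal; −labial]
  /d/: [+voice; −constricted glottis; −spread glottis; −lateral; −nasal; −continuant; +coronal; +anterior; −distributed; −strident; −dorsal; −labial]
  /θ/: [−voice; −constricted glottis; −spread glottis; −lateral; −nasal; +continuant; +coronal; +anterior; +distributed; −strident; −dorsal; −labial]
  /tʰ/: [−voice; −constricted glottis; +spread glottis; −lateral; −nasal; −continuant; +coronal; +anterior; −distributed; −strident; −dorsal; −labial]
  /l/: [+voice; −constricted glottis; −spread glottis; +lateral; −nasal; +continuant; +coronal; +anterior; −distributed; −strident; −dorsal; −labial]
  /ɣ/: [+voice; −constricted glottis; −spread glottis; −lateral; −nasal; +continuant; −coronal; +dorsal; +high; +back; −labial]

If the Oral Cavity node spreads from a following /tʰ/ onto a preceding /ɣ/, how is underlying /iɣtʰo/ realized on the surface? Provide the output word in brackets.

Terminals under Oral Cavity in this geometry: [nasal], [continuant], [coronal], [anterior], [distributed], [strident], [dorsal], [high], [back], [labial].
The target acquires /tʰ/'s values for everything under Oral Cavity — [−nasal], [−continuant], [+coronal], [+anterior], [−distributed], [−strident], [−dorsal], [−labial] — while keeping its own [voice], [constricted glottis], [spread glottis], ….
Among the inventory, only /d/ has exactly this specification, giving the surface form [idtʰo].

[idtʰo]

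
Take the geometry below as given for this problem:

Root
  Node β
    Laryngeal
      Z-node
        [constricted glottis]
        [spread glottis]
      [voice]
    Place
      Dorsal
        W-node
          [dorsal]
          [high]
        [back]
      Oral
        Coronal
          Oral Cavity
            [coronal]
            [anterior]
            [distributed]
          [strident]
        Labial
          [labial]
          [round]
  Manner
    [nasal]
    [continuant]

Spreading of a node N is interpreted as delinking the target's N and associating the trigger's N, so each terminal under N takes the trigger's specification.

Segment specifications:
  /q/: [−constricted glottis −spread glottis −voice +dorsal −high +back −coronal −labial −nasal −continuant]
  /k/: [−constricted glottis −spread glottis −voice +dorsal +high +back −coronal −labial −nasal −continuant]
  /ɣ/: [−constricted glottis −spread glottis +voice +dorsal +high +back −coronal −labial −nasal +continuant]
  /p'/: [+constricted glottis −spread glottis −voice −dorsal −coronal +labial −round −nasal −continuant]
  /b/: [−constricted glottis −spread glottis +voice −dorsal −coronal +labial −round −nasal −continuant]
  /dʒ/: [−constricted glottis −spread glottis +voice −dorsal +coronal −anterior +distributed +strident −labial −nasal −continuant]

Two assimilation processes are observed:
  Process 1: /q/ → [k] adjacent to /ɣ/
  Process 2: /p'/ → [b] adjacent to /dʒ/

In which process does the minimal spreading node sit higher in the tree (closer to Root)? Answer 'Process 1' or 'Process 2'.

Process 2

Process 1 alters [high]; the lowest dominating node is [high] (depth 5 from Root).
Process 2 alters [voice], [constricted glottis]; the lowest common ancestor is Laryngeal (depth 2 from Root).
Depth 2 < depth 5; Process 2 involves the structurally higher constituent Laryngeal.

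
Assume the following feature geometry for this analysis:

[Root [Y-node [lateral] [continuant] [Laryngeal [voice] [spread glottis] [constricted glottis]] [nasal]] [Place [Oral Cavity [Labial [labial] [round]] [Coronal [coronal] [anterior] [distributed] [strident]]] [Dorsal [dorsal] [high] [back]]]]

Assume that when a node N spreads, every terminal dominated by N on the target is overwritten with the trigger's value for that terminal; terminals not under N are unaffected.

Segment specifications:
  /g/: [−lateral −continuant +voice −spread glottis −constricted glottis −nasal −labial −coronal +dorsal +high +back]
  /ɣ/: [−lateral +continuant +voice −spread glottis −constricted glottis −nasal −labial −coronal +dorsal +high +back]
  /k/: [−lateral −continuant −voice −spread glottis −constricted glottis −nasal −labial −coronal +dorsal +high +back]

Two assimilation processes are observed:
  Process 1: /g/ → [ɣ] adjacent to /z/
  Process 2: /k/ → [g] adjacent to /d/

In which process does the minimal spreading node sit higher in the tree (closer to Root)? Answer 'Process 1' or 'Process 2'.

In Process 1, [continuant] changes, so the minimal spreading node is [continuant] at depth 2.
Process 2 alters [voice]; the lowest dominating node is [voice] (depth 3 from Root).
[continuant] (depth 2) sits above [voice] (depth 3), making Process 1 the one with the higher spreading node.

Process 1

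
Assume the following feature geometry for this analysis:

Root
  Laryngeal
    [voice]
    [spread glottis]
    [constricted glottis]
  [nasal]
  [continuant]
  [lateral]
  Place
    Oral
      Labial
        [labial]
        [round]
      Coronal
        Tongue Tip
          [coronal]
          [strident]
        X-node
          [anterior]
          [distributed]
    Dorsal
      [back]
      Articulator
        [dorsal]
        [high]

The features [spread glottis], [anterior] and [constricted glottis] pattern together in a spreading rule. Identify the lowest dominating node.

Root

[spread glottis]: Root ▹ Laryngeal ▹ [spread glottis].
[anterior]: Root ▹ Place ▹ Oral ▹ Coronal ▹ X-node ▹ [anterior].
[constricted glottis]: Root ▹ Laryngeal ▹ [constricted glottis].
The listed terminals split across distinct daughters of Root, so Root itself is the smallest node containing them all.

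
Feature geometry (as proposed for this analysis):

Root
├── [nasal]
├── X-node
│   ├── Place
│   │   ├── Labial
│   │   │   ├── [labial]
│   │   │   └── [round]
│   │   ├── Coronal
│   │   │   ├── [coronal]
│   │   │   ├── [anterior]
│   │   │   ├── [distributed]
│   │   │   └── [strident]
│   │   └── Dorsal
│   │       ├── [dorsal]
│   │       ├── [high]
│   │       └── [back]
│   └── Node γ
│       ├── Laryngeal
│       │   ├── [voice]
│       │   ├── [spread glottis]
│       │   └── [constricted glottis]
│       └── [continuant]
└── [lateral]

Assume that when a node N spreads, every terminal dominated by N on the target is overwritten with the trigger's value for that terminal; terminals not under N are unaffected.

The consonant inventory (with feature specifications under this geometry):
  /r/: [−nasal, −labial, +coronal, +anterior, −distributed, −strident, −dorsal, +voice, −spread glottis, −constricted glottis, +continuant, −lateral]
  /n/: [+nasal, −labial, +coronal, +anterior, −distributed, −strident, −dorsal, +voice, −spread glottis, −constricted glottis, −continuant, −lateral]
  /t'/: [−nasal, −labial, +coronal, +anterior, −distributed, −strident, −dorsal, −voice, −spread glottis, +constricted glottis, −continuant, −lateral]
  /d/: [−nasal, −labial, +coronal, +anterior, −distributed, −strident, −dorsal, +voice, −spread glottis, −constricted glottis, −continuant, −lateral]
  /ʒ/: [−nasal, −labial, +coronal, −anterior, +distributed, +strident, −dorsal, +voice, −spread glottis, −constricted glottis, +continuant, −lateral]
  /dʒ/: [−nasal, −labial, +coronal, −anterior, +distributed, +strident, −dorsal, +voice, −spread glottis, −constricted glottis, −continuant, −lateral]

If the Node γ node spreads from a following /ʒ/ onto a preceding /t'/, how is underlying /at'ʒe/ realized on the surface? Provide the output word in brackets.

The Node γ node dominates the terminals [voice], [spread glottis], [constricted glottis], [continuant].
Spreading Node γ from /ʒ/ onto /t'/ replaces those values with /ʒ/'s: [+voice], [−spread glottis], [−constricted glottis], [+continuant]. Features outside Node γ ([nasal], [labial], [coronal], …) stay as in /t'/.
Among the inventory, only /r/ has exactly this specification, giving the surface form [arʒe].

[arʒe]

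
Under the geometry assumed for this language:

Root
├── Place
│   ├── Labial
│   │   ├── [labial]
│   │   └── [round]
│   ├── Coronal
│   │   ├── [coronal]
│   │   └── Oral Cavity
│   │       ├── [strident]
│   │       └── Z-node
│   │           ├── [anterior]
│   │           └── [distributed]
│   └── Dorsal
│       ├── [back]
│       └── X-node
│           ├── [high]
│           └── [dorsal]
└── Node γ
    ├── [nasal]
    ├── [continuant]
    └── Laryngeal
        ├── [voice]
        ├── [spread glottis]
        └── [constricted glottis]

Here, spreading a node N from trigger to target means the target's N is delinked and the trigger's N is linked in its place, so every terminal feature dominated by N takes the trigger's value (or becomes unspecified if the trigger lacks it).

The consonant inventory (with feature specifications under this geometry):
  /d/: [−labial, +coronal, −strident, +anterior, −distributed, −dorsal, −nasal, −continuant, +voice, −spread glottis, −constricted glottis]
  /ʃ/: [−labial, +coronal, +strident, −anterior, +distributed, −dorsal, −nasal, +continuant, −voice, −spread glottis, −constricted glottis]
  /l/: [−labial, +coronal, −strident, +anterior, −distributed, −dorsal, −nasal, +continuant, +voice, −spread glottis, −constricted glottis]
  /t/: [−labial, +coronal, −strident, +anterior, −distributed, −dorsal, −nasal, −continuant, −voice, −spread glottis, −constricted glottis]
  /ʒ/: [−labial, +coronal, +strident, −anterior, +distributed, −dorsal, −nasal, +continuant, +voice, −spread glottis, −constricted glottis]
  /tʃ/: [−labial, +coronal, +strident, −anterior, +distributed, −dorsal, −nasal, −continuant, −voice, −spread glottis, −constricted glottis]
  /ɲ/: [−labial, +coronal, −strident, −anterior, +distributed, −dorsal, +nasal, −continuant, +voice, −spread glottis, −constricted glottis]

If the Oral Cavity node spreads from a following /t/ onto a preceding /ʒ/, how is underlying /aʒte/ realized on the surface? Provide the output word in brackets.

[alte]

Terminals under Oral Cavity in this geometry: [strident], [anterior], [distributed].
The target acquires /t/'s values for everything under Oral Cavity — [−strident], [+anterior], [−distributed] — while keeping its own [labial], [coronal], [dorsal], ….
The resulting bundle matches /l/ in the inventory; substituting it for /ʒ/ gives [alte].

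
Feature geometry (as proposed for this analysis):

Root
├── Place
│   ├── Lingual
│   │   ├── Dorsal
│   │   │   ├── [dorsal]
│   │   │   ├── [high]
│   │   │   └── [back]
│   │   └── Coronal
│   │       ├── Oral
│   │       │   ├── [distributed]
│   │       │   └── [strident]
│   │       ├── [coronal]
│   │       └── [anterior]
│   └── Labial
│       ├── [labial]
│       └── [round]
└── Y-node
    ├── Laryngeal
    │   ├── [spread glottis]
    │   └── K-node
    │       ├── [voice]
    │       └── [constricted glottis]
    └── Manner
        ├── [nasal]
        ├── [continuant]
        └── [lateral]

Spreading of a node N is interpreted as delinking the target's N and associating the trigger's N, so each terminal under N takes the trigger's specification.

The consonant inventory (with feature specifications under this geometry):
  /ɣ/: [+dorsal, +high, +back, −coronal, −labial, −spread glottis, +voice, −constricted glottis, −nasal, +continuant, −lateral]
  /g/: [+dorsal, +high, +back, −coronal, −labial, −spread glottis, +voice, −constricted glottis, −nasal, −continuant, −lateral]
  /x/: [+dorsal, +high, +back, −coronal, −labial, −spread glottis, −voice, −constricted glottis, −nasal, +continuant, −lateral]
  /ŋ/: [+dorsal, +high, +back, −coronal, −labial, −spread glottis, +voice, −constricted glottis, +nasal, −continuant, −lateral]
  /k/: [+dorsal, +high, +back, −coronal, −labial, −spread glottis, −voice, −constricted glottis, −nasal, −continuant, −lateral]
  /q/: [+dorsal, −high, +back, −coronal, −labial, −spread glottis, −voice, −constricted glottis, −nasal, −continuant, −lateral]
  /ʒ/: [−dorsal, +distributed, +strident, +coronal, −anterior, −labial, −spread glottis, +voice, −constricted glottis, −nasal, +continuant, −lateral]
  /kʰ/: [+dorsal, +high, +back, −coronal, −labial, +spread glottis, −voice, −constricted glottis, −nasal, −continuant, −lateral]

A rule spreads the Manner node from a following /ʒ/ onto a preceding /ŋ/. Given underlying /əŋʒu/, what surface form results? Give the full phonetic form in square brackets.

[əɣʒu]

The Manner node dominates the terminals [nasal], [continuant], [lateral].
Spreading Manner from /ʒ/ onto /ŋ/ replaces those values with /ʒ/'s: [−nasal], [+continuant], [−lateral]. Features outside Manner ([dorsal], [high], [back], …) stay as in /ŋ/.
Among the inventory, only /ɣ/ has exactly this specification, giving the surface form [əɣʒu].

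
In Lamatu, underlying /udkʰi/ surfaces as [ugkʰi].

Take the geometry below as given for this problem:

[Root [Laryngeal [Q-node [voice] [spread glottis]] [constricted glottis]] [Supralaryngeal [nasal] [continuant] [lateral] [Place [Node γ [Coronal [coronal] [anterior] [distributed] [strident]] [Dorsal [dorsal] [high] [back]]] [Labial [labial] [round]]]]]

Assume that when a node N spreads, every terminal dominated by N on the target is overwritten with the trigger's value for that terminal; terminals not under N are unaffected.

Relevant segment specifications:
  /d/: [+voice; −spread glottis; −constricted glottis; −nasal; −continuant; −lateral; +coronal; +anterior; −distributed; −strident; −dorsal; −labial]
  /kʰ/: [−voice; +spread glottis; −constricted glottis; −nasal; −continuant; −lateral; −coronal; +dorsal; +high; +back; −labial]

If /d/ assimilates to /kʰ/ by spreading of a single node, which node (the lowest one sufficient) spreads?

/d/ and [g] differ in [coronal], [anterior], [distributed], [strident], [dorsal], [high], [back]; every other specified feature is identical.
Tracing each changed feature up the tree, the paths first meet at Node γ; any lower node misses at least one of them.
If Node γ spreads, every terminal under it takes /kʰ/'s value, producing [g] as observed.
[spread glottis], [voice] stay as in /d/ although /kʰ/ differs there, so no node dominating them spread; among the remaining candidates Node γ is the lowest that derives the output.

Node γ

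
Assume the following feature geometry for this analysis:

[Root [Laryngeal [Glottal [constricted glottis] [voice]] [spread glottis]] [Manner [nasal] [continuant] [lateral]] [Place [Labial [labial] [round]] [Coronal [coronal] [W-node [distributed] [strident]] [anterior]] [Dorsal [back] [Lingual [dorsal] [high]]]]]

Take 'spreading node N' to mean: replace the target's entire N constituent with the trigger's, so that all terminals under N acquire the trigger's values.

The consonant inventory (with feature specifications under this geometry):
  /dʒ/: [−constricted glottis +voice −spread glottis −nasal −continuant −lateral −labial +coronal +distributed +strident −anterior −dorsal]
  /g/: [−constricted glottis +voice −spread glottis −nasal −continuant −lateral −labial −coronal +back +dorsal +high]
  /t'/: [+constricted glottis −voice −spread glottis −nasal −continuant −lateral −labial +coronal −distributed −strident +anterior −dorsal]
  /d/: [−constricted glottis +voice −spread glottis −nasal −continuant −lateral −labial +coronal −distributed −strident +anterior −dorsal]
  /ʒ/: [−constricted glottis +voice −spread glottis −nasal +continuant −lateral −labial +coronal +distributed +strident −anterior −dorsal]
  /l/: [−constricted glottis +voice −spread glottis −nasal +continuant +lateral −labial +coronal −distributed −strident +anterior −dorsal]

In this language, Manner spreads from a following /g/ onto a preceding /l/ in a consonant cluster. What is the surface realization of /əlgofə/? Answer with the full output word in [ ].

[ədgofə]

Manner immediately or transitively dominates [nasal], [continuant], [lateral].
The target acquires /g/'s values for everything under Manner — [−nasal], [−continuant], [−lateral] — while keeping its own [constricted glottis], [voice], [spread glottis], ….
The resulting bundle matches /d/ in the inventory; substituting it for /l/ gives [ədgofə].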